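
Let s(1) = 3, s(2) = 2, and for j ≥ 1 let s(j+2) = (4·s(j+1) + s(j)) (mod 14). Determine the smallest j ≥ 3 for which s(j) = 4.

Computing terms: s(1) = 3,  s(2) = 2,  s(3) = 11,  s(4) = 4,  s(5) = 13,  s(6) = 0,  s(7) = 13,  s(8) = 10,  s(9) = 11,  s(10) = 12,  s(11) = 3,  s(12) = 10,  s(13) = 1,  s(14) = 0,  s(15) = 1,  s(16) = 4,  s(17) = 3,  s(18) = 2.
Since (s(17), s(18)) = (s(1), s(2)) = (3, 2) (two consecutive terms determine the rest), the sequence is periodic with period 16.
The value 4 first appears (with j ≥ 3) at s(4).

4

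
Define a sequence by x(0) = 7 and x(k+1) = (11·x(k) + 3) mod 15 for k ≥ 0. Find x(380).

x(0) = 7,  x(1) = 5,  x(2) = 13,  x(3) = 11,  x(4) = 4,  x(5) = 2,  x(6) = 10,  x(7) = 8,  x(8) = 1,  x(9) = 14,  x(10) = 7.
The sequence repeats with period 10.
So x(380) = x(0 + ((380-0) mod 10)) = x(0) = 7.

7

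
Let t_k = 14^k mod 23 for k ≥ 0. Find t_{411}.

t_0 = 1; t_1 = 14; t_2 = 12; t_3 = 7; t_4 = 6; t_5 = 15; t_6 = 3; t_7 = 19; t_8 = 13; t_9 = 21; t_{10} = 18; t_{11} = 22; t_{12} = 9; t_{13} = 11; t_{14} = 16; t_{15} = 17; t_{16} = 8; t_{17} = 20; t_{18} = 4; t_{19} = 10; t_{20} = 2; t_{21} = 5; t_{22} = 1.
Since t_{22} = t_0 = 1, the sequence is periodic with period 22.
(411 - 0) mod 22 = 15, so t_{411} = t_{15} = 17.

17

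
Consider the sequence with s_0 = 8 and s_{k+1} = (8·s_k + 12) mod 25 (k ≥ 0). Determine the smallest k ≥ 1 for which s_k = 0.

Computing terms: s_0 = 8, s_1 = 1, s_2 = 20, s_3 = 22, s_4 = 13, s_5 = 16, s_6 = 15, s_7 = 7, s_8 = 18, s_9 = 6, s_{10} = 10, s_{11} = 17, s_{12} = 23, s_{13} = 21, s_{14} = 5, s_{15} = 2, s_{16} = 3, s_{17} = 11, s_{18} = 0, s_{19} = 12, s_{20} = 8.
The sequence repeats with period 20.
The value 0 first appears (with k ≥ 1) at s_{18}.

18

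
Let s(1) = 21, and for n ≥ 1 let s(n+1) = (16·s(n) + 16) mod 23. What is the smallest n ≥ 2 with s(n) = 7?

Listing terms: s(1) = 21, s(2) = 7, s(3) = 13, s(4) = 17, s(5) = 12, s(6) = 1, s(7) = 9, s(8) = 22, s(9) = 0, s(10) = 16, s(11) = 19, s(12) = 21.
Since s(12) = s(1) = 21, the sequence is periodic with period 11.
The value 7 first appears (with n ≥ 2) at s(2).

2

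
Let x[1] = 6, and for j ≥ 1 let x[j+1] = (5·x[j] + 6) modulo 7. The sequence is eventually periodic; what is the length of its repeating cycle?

6

Listing terms: x[1] = 6,  x[2] = 1,  x[3] = 4,  x[4] = 5,  x[5] = 3,  x[6] = 0,  x[7] = 6.
The sequence repeats with period 6.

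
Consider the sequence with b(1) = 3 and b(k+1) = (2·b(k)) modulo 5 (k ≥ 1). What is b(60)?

4

Computing terms: b(1) = 3, b(2) = 1, b(3) = 2, b(4) = 4, b(5) = 3.
Since b(5) = b(1) = 3, the sequence is periodic with period 4.
(60 - 1) mod 4 = 3, so b(60) = b(4) = 4.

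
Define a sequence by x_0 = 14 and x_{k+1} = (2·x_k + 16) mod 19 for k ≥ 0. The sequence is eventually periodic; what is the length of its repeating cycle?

18

We have x_0 = 14,  x_1 = 6,  x_2 = 9,  x_3 = 15,  x_4 = 8,  x_5 = 13,  x_6 = 4,  x_7 = 5,  x_8 = 7,  x_9 = 11,  x_{10} = 0,  x_{11} = 16,  x_{12} = 10,  x_{13} = 17,  x_{14} = 12,  x_{15} = 2,  x_{16} = 1,  x_{17} = 18,  x_{18} = 14.
Since x_{18} = x_0 = 14, the sequence is periodic with period 18.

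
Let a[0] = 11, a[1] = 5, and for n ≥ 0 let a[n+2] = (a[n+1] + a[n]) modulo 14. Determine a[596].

2

We have a[0] = 11,  a[1] = 5,  a[2] = 2,  a[3] = 7,  a[4] = 9,  a[5] = 2,  a[6] = 11,  a[7] = 13,  a[8] = 10,  a[9] = 9,  a[10] = 5,  a[11] = 0,  a[12] = 5,  a[13] = 5,  a[14] = 10,  a[15] = 1,  a[16] = 11,  a[17] = 12,  a[18] = 9,  a[19] = 7,  a[20] = 2,  a[21] = 9,  a[22] = 11,  a[23] = 6,  a[24] = 3,  a[25] = 9,  a[26] = 12,  a[27] = 7,  a[28] = 5,  a[29] = 12,  a[30] = 3,  a[31] = 1,  a[32] = 4,  a[33] = 5,  a[34] = 9,  a[35] = 0,  a[36] = 9,  a[37] = 9,  a[38] = 4,  a[39] = 13,  a[40] = 3,  a[41] = 2,  a[42] = 5,  a[43] = 7,  a[44] = 12,  a[45] = 5,  a[46] = 3,  a[47] = 8,  a[48] = 11,  a[49] = 5.
The sequence repeats with period 48.
So a[596] = a[0 + ((596-0) mod 48)] = a[20] = 2.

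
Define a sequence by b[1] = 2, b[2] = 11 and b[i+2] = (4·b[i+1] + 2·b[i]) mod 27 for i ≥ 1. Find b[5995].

2

b[1] = 2, b[2] = 11, b[3] = 21, b[4] = 25, b[5] = 7, b[6] = 24, b[7] = 2, b[8] = 2, b[9] = 12, b[10] = 25, b[11] = 16, b[12] = 6, b[13] = 2, b[14] = 20, b[15] = 3, b[16] = 25, b[17] = 25, b[18] = 15, b[19] = 2, b[20] = 11.
The sequence repeats with period 18.
(5995 - 1) mod 18 = 0, so b[5995] = b[1] = 2.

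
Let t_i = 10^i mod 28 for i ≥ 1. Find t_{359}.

12

Computing terms: t_1 = 10,  t_2 = 16,  t_3 = 20,  t_4 = 4,  t_5 = 12,  t_6 = 8,  t_7 = 24,  t_8 = 16.
Since t_8 = t_2 = 16, the sequence is eventually periodic: after a pre-period of length 1 it cycles with period 6.
For i ≥ 2, t_i depends only on (i - 2) mod 6. (359 - 2) mod 6 = 3, so t_{359} = t_5 = 12.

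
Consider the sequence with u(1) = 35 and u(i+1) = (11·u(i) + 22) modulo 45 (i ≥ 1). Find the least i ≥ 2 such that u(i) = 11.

4

u(1) = 35,  u(2) = 2,  u(3) = 44,  u(4) = 11,  u(5) = 8,  u(6) = 20,  u(7) = 17,  u(8) = 29,  u(9) = 26,  u(10) = 38,  u(11) = 35.
Since u(11) = u(1) = 35, the sequence is periodic with period 10.
The value 11 first appears (with i ≥ 2) at u(4).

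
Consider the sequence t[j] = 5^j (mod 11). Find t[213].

4

Computing terms: t[1] = 5, t[2] = 3, t[3] = 4, t[4] = 9, t[5] = 1, t[6] = 5.
The sequence repeats with period 5.
So t[213] = t[1 + ((213-1) mod 5)] = t[3] = 4.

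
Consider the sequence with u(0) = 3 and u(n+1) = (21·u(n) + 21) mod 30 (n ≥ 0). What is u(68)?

21

Computing terms: u(0) = 3, u(1) = 24, u(2) = 15, u(3) = 6, u(4) = 27, u(5) = 18, u(6) = 9, u(7) = 0, u(8) = 21, u(9) = 12, u(10) = 3.
The sequence repeats with period 10.
So u(68) = u(0 + ((68-0) mod 10)) = u(8) = 21.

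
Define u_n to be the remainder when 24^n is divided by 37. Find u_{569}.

15

Computing terms: u_0 = 1; u_1 = 24; u_2 = 21; u_3 = 23; u_4 = 34; u_5 = 2; u_6 = 11; u_7 = 5; u_8 = 9; u_9 = 31; u_{10} = 4; u_{11} = 22; u_{12} = 10; u_{13} = 18; u_{14} = 25; u_{15} = 8; u_{16} = 7; u_{17} = 20; u_{18} = 36; u_{19} = 13; u_{20} = 16; u_{21} = 14; u_{22} = 3; u_{23} = 35; u_{24} = 26; u_{25} = 32; u_{26} = 28; u_{27} = 6; u_{28} = 33; u_{29} = 15; u_{30} = 27; u_{31} = 19; u_{32} = 12; u_{33} = 29; u_{34} = 30; u_{35} = 17; u_{36} = 1.
The sequence repeats with period 36.
So u_{569} = u_{0 + ((569-0) mod 36)} = u_{29} = 15.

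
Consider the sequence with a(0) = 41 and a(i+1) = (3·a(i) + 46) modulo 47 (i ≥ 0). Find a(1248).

9

a(0) = 41; a(1) = 28; a(2) = 36; a(3) = 13; a(4) = 38; a(5) = 19; a(6) = 9; a(7) = 26; a(8) = 30; a(9) = 42; a(10) = 31; a(11) = 45; a(12) = 40; a(13) = 25; a(14) = 27; a(15) = 33; a(16) = 4; a(17) = 11; a(18) = 32; a(19) = 1; a(20) = 2; a(21) = 5; a(22) = 14; a(23) = 41.
The sequence repeats with period 23.
So a(1248) = a(0 + ((1248-0) mod 23)) = a(6) = 9.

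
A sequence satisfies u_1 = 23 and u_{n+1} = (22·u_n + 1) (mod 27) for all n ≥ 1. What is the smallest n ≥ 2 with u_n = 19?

18

u_1 = 23,  u_2 = 21,  u_3 = 4,  u_4 = 8,  u_5 = 15,  u_6 = 7,  u_7 = 20,  u_8 = 9,  u_9 = 10,  u_{10} = 5,  u_{11} = 3,  u_{12} = 13,  u_{13} = 17,  u_{14} = 24,  u_{15} = 16,  u_{16} = 2,  u_{17} = 18,  u_{18} = 19,  u_{19} = 14,  u_{20} = 12,  u_{21} = 22,  u_{22} = 26,  u_{23} = 6,  u_{24} = 25,  u_{25} = 11,  u_{26} = 0,  u_{27} = 1,  u_{28} = 23.
Since u_{28} = u_1 = 23, the sequence is periodic with period 27.
The value 19 first appears (with n ≥ 2) at u_{18}.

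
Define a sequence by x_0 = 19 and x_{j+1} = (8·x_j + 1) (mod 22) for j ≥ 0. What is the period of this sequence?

10

x_0 = 19,  x_1 = 21,  x_2 = 15,  x_3 = 11,  x_4 = 1,  x_5 = 9,  x_6 = 7,  x_7 = 13,  x_8 = 17,  x_9 = 5,  x_{10} = 19.
Since x_{10} = x_0 = 19, the sequence is periodic with period 10.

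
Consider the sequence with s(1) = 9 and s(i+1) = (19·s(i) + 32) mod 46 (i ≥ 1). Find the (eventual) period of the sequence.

22

Listing terms: s(1) = 9,  s(2) = 19,  s(3) = 25,  s(4) = 1,  s(5) = 5,  s(6) = 35,  s(7) = 7,  s(8) = 27,  s(9) = 39,  s(10) = 37,  s(11) = 45,  s(12) = 13,  s(13) = 3,  s(14) = 43,  s(15) = 21,  s(16) = 17,  s(17) = 33,  s(18) = 15,  s(19) = 41,  s(20) = 29,  s(21) = 31,  s(22) = 23,  s(23) = 9.
Since s(23) = s(1) = 9, the sequence is periodic with period 22.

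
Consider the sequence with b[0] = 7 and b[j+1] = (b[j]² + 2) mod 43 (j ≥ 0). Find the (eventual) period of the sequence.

Listing terms: b[0] = 7, b[1] = 8, b[2] = 23, b[3] = 15, b[4] = 12, b[5] = 17, b[6] = 33, b[7] = 16, b[8] = 0, b[9] = 2, b[10] = 6, b[11] = 38, b[12] = 27, b[13] = 0.
Since b[13] = b[8] = 0, the sequence is eventually periodic: after a pre-period of length 8 it cycles with period 5.

5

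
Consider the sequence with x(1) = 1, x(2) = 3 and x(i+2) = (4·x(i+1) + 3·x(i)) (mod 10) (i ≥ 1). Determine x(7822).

7

Listing terms: x(1) = 1,  x(2) = 3,  x(3) = 5,  x(4) = 9,  x(5) = 1,  x(6) = 1,  x(7) = 7,  x(8) = 1,  x(9) = 5,  x(10) = 3,  x(11) = 7,  x(12) = 7,  x(13) = 9,  x(14) = 7,  x(15) = 5,  x(16) = 1,  x(17) = 9,  x(18) = 9,  x(19) = 3,  x(20) = 9,  x(21) = 5,  x(22) = 7,  x(23) = 3,  x(24) = 3,  x(25) = 1,  x(26) = 3.
The sequence repeats with period 24.
(7822 - 1) mod 24 = 21, so x(7822) = x(22) = 7.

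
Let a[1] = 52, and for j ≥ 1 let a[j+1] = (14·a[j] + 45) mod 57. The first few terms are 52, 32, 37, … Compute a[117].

43

We have a[1] = 52; a[2] = 32; a[3] = 37; a[4] = 50; a[5] = 4; a[6] = 44; a[7] = 34; a[8] = 8; a[9] = 43; a[10] = 20; a[11] = 40; a[12] = 35; a[13] = 22; a[14] = 11; a[15] = 28; a[16] = 38; a[17] = 7; a[18] = 29; a[19] = 52.
Since a[19] = a[1] = 52, the sequence is periodic with period 18.
So a[117] = a[1 + ((117-1) mod 18)] = a[9] = 43.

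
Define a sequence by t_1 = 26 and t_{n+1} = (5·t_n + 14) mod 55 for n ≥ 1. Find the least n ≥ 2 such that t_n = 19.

3

Listing terms: t_1 = 26; t_2 = 34; t_3 = 19; t_4 = 54; t_5 = 9; t_6 = 4; t_7 = 34.
Since t_7 = t_2 = 34, the sequence is eventually periodic: after a pre-period of length 1 it cycles with period 5.
The value 19 first appears (with n ≥ 2) at t_3.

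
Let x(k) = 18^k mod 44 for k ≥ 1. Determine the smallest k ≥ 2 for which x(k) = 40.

11

We have x(1) = 18, x(2) = 16, x(3) = 24, x(4) = 36, x(5) = 32, x(6) = 4, x(7) = 28, x(8) = 20, x(9) = 8, x(10) = 12, x(11) = 40, x(12) = 16.
Since x(12) = x(2) = 16, the sequence is eventually periodic: after a pre-period of length 1 it cycles with period 10.
The value 40 first appears (with k ≥ 2) at x(11).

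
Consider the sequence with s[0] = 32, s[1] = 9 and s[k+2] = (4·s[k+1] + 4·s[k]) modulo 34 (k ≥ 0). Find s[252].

We have s[0] = 32; s[1] = 9; s[2] = 28; s[3] = 12; s[4] = 24; s[5] = 8; s[6] = 26; s[7] = 0; s[8] = 2; s[9] = 8; s[10] = 6; s[11] = 22; s[12] = 10; s[13] = 26; s[14] = 8; s[15] = 0; s[16] = 32; s[17] = 26; s[18] = 28; s[19] = 12.
Since (s[18], s[19]) = (s[2], s[3]) = (28, 12) (two consecutive terms determine the rest), the sequence is eventually periodic: after a pre-period of length 2 it cycles with period 16.
For k ≥ 2, s[k] depends only on (k - 2) mod 16. (252 - 2) mod 16 = 10, so s[252] = s[12] = 10.

10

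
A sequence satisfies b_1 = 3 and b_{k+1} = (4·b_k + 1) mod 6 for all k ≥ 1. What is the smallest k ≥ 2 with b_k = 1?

2

Computing terms: b_1 = 3; b_2 = 1; b_3 = 5; b_4 = 3.
The sequence repeats with period 3.
The value 1 first appears (with k ≥ 2) at b_2.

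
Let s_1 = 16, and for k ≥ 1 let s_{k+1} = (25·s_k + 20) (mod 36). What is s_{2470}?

We have s_1 = 16,  s_2 = 24,  s_3 = 8,  s_4 = 4,  s_5 = 12,  s_6 = 32,  s_7 = 28,  s_8 = 0,  s_9 = 20,  s_{10} = 16.
Since s_{10} = s_1 = 16, the sequence is periodic with period 9.
(2470 - 1) mod 9 = 3, so s_{2470} = s_4 = 4.

4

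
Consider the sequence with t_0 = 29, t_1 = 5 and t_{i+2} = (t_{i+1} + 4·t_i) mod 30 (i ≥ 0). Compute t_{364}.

Listing terms: t_0 = 29,  t_1 = 5,  t_2 = 1,  t_3 = 21,  t_4 = 25,  t_5 = 19,  t_6 = 29,  t_7 = 15,  t_8 = 11,  t_9 = 11,  t_{10} = 25,  t_{11} = 9,  t_{12} = 19,  t_{13} = 25,  t_{14} = 11,  t_{15} = 21,  t_{16} = 5,  t_{17} = 29,  t_{18} = 19,  t_{19} = 15,  t_{20} = 1,  t_{21} = 1,  t_{22} = 5,  t_{23} = 9,  t_{24} = 29,  t_{25} = 5.
Since (t_{24}, t_{25}) = (t_0, t_1) = (29, 5) (two consecutive terms determine the rest), the sequence is periodic with period 24.
So t_{364} = t_{0 + ((364-0) mod 24)} = t_4 = 25.

25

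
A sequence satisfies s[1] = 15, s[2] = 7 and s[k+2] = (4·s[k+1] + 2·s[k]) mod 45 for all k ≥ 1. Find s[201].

We have s[1] = 15,  s[2] = 7,  s[3] = 13,  s[4] = 21,  s[5] = 20,  s[6] = 32,  s[7] = 33,  s[8] = 16,  s[9] = 40,  s[10] = 12,  s[11] = 38,  s[12] = 41,  s[13] = 15,  s[14] = 7.
The sequence repeats with period 12.
(201 - 1) mod 12 = 8, so s[201] = s[9] = 40.

40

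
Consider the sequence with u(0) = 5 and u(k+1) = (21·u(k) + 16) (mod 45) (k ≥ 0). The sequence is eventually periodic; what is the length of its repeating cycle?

Computing terms: u(0) = 5; u(1) = 31; u(2) = 37; u(3) = 28; u(4) = 19; u(5) = 10; u(6) = 1; u(7) = 37.
Since u(7) = u(2) = 37, the sequence is eventually periodic: after a pre-period of length 2 it cycles with period 5.

5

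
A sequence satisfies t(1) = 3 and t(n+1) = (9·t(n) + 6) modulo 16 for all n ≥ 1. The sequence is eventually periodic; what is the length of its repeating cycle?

8

Computing terms: t(1) = 3; t(2) = 1; t(3) = 15; t(4) = 13; t(5) = 11; t(6) = 9; t(7) = 7; t(8) = 5; t(9) = 3.
Since t(9) = t(1) = 3, the sequence is periodic with period 8.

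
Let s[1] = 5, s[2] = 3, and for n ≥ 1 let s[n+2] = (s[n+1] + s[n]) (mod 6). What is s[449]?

We have s[1] = 5,  s[2] = 3,  s[3] = 2,  s[4] = 5,  s[5] = 1,  s[6] = 0,  s[7] = 1,  s[8] = 1,  s[9] = 2,  s[10] = 3,  s[11] = 5,  s[12] = 2,  s[13] = 1,  s[14] = 3,  s[15] = 4,  s[16] = 1,  s[17] = 5,  s[18] = 0,  s[19] = 5,  s[20] = 5,  s[21] = 4,  s[22] = 3,  s[23] = 1,  s[24] = 4,  s[25] = 5,  s[26] = 3.
The sequence repeats with period 24.
(449 - 1) mod 24 = 16, so s[449] = s[17] = 5.

5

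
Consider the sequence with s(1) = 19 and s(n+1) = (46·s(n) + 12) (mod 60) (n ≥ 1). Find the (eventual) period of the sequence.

5

s(1) = 19,  s(2) = 46,  s(3) = 28,  s(4) = 40,  s(5) = 52,  s(6) = 4,  s(7) = 16,  s(8) = 28.
Since s(8) = s(3) = 28, the sequence is eventually periodic: after a pre-period of length 2 it cycles with period 5.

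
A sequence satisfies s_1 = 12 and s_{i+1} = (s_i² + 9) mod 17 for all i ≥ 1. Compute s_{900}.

Computing terms: s_1 = 12; s_2 = 0; s_3 = 9; s_4 = 5; s_5 = 0.
Since s_5 = s_2 = 0, the sequence is eventually periodic: after a pre-period of length 1 it cycles with period 3.
For i ≥ 2, s_i depends only on (i - 2) mod 3. (900 - 2) mod 3 = 1, so s_{900} = s_3 = 9.

9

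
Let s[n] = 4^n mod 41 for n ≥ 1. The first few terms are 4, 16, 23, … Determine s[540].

1

Listing terms: s[1] = 4, s[2] = 16, s[3] = 23, s[4] = 10, s[5] = 40, s[6] = 37, s[7] = 25, s[8] = 18, s[9] = 31, s[10] = 1, s[11] = 4.
The sequence repeats with period 10.
(540 - 1) mod 10 = 9, so s[540] = s[10] = 1.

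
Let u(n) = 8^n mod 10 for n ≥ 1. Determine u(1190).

u(1) = 8; u(2) = 4; u(3) = 2; u(4) = 6; u(5) = 8.
The sequence repeats with period 4.
So u(1190) = u(1 + ((1190-1) mod 4)) = u(2) = 4.

4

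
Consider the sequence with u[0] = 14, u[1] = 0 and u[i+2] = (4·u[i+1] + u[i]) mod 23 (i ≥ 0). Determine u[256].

Listing terms: u[0] = 14, u[1] = 0, u[2] = 14, u[3] = 10, u[4] = 8, u[5] = 19, u[6] = 15, u[7] = 10, u[8] = 9, u[9] = 0, u[10] = 9, u[11] = 13, u[12] = 15, u[13] = 4, u[14] = 8, u[15] = 13, u[16] = 14, u[17] = 0.
Since (u[16], u[17]) = (u[0], u[1]) = (14, 0) (two consecutive terms determine the rest), the sequence is periodic with period 16.
(256 - 0) mod 16 = 0, so u[256] = u[0] = 14.

14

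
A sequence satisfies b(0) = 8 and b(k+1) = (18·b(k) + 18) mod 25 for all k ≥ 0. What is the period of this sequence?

4

b(0) = 8, b(1) = 12, b(2) = 9, b(3) = 5, b(4) = 8.
Since b(4) = b(0) = 8, the sequence is periodic with period 4.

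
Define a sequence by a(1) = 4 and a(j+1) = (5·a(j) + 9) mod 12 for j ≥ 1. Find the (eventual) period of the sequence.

a(1) = 4, a(2) = 5, a(3) = 10, a(4) = 11, a(5) = 4.
Since a(5) = a(1) = 4, the sequence is periodic with period 4.

4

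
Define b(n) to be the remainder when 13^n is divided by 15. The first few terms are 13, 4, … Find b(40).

We have b(1) = 13,  b(2) = 4,  b(3) = 7,  b(4) = 1,  b(5) = 13.
The sequence repeats with period 4.
So b(40) = b(1 + ((40-1) mod 4)) = b(4) = 1.

1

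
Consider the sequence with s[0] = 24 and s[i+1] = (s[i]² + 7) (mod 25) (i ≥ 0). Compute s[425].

8

s[0] = 24,  s[1] = 8,  s[2] = 21,  s[3] = 23,  s[4] = 11,  s[5] = 3,  s[6] = 16,  s[7] = 13,  s[8] = 1,  s[9] = 8.
Since s[9] = s[1] = 8, the sequence is eventually periodic: after a pre-period of length 1 it cycles with period 8.
For i ≥ 1, s[i] depends only on (i - 1) mod 8. (425 - 1) mod 8 = 0, so s[425] = s[1] = 8.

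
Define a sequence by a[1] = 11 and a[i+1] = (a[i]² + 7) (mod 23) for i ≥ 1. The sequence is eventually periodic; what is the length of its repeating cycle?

4

a[1] = 11,  a[2] = 13,  a[3] = 15,  a[4] = 2,  a[5] = 11.
Since a[5] = a[1] = 11, the sequence is periodic with period 4.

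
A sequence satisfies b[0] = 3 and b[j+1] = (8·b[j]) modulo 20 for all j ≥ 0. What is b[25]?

4

Listing terms: b[0] = 3,  b[1] = 4,  b[2] = 12,  b[3] = 16,  b[4] = 8,  b[5] = 4.
Since b[5] = b[1] = 4, the sequence is eventually periodic: after a pre-period of length 1 it cycles with period 4.
For j ≥ 1, b[j] depends only on (j - 1) mod 4. (25 - 1) mod 4 = 0, so b[25] = b[1] = 4.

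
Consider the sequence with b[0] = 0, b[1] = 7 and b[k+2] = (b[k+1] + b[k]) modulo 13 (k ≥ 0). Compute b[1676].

Listing terms: b[0] = 0; b[1] = 7; b[2] = 7; b[3] = 1; b[4] = 8; b[5] = 9; b[6] = 4; b[7] = 0; b[8] = 4; b[9] = 4; b[10] = 8; b[11] = 12; b[12] = 7; b[13] = 6; b[14] = 0; b[15] = 6; b[16] = 6; b[17] = 12; b[18] = 5; b[19] = 4; b[20] = 9; b[21] = 0; b[22] = 9; b[23] = 9; b[24] = 5; b[25] = 1; b[26] = 6; b[27] = 7; b[28] = 0; b[29] = 7.
The sequence repeats with period 28.
So b[1676] = b[0 + ((1676-0) mod 28)] = b[24] = 5.

5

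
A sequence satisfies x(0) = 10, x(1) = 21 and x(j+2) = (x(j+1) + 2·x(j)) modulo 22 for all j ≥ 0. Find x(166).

1

We have x(0) = 10; x(1) = 21; x(2) = 19; x(3) = 17; x(4) = 11; x(5) = 1; x(6) = 1; x(7) = 3; x(8) = 5; x(9) = 11; x(10) = 21; x(11) = 21; x(12) = 19.
Since (x(11), x(12)) = (x(1), x(2)) = (21, 19) (two consecutive terms determine the rest), the sequence is eventually periodic: after a pre-period of length 1 it cycles with period 10.
For j ≥ 1, x(j) depends only on (j - 1) mod 10. (166 - 1) mod 10 = 5, so x(166) = x(6) = 1.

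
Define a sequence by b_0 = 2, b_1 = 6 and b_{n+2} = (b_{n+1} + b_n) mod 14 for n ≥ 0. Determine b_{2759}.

10

Computing terms: b_0 = 2,  b_1 = 6,  b_2 = 8,  b_3 = 0,  b_4 = 8,  b_5 = 8,  b_6 = 2,  b_7 = 10,  b_8 = 12,  b_9 = 8,  b_{10} = 6,  b_{11} = 0,  b_{12} = 6,  b_{13} = 6,  b_{14} = 12,  b_{15} = 4,  b_{16} = 2,  b_{17} = 6.
The sequence repeats with period 16.
(2759 - 0) mod 16 = 7, so b_{2759} = b_7 = 10.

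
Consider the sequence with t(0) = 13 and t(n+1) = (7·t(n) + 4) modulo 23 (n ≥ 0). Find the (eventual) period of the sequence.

We have t(0) = 13; t(1) = 3; t(2) = 2; t(3) = 18; t(4) = 15; t(5) = 17; t(6) = 8; t(7) = 14; t(8) = 10; t(9) = 5; t(10) = 16; t(11) = 1; t(12) = 11; t(13) = 12; t(14) = 19; t(15) = 22; t(16) = 20; t(17) = 6; t(18) = 0; t(19) = 4; t(20) = 9; t(21) = 21; t(22) = 13.
Since t(22) = t(0) = 13, the sequence is periodic with period 22.

22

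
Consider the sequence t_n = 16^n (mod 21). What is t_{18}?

Computing terms: t_0 = 1,  t_1 = 16,  t_2 = 4,  t_3 = 1.
The sequence repeats with period 3.
(18 - 0) mod 3 = 0, so t_{18} = t_0 = 1.

1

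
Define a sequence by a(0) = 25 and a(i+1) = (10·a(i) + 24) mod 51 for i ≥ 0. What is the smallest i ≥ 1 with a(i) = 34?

We have a(0) = 25,  a(1) = 19,  a(2) = 10,  a(3) = 22,  a(4) = 40,  a(5) = 16,  a(6) = 31,  a(7) = 28,  a(8) = 49,  a(9) = 4,  a(10) = 13,  a(11) = 1,  a(12) = 34,  a(13) = 7,  a(14) = 43,  a(15) = 46,  a(16) = 25.
The sequence repeats with period 16.
The value 34 first appears (with i ≥ 1) at a(12).

12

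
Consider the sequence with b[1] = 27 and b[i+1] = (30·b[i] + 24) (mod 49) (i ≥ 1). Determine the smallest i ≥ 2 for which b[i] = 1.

b[1] = 27,  b[2] = 1,  b[3] = 5,  b[4] = 27.
Since b[4] = b[1] = 27, the sequence is periodic with period 3.
The value 1 first appears (with i ≥ 2) at b[2].

2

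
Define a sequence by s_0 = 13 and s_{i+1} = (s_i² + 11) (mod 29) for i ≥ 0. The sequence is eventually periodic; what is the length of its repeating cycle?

3

We have s_0 = 13,  s_1 = 6,  s_2 = 18,  s_3 = 16,  s_4 = 6.
Since s_4 = s_1 = 6, the sequence is eventually periodic: after a pre-period of length 1 it cycles with period 3.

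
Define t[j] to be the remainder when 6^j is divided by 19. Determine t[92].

Computing terms: t[0] = 1, t[1] = 6, t[2] = 17, t[3] = 7, t[4] = 4, t[5] = 5, t[6] = 11, t[7] = 9, t[8] = 16, t[9] = 1.
The sequence repeats with period 9.
So t[92] = t[0 + ((92-0) mod 9)] = t[2] = 17.

17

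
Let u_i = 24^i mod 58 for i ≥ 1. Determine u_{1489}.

We have u_1 = 24,  u_2 = 54,  u_3 = 20,  u_4 = 16,  u_5 = 36,  u_6 = 52,  u_7 = 30,  u_8 = 24.
Since u_8 = u_1 = 24, the sequence is periodic with period 7.
(1489 - 1) mod 7 = 4, so u_{1489} = u_5 = 36.

36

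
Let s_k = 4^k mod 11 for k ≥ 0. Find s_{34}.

s_0 = 1, s_1 = 4, s_2 = 5, s_3 = 9, s_4 = 3, s_5 = 1.
The sequence repeats with period 5.
So s_{34} = s_{0 + ((34-0) mod 5)} = s_4 = 3.

3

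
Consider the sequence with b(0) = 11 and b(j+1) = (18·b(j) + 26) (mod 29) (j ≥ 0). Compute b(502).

Listing terms: b(0) = 11, b(1) = 21, b(2) = 27, b(3) = 19, b(4) = 20, b(5) = 9, b(6) = 14, b(7) = 17, b(8) = 13, b(9) = 28, b(10) = 8, b(11) = 25, b(12) = 12, b(13) = 10, b(14) = 3, b(15) = 22, b(16) = 16, b(17) = 24, b(18) = 23, b(19) = 5, b(20) = 0, b(21) = 26, b(22) = 1, b(23) = 15, b(24) = 6, b(25) = 18, b(26) = 2, b(27) = 4, b(28) = 11.
The sequence repeats with period 28.
So b(502) = b(0 + ((502-0) mod 28)) = b(26) = 2.

2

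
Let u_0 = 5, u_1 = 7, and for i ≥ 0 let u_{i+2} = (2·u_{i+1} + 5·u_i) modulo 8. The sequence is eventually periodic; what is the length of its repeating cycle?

Computing terms: u_0 = 5,  u_1 = 7,  u_2 = 7,  u_3 = 1,  u_4 = 5,  u_5 = 7.
Since (u_4, u_5) = (u_0, u_1) = (5, 7) (two consecutive terms determine the rest), the sequence is periodic with period 4.

4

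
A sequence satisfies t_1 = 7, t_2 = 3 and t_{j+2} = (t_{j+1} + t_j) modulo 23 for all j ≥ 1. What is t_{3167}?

Listing terms: t_1 = 7, t_2 = 3, t_3 = 10, t_4 = 13, t_5 = 0, t_6 = 13, t_7 = 13, t_8 = 3, t_9 = 16, t_{10} = 19, t_{11} = 12, t_{12} = 8, t_{13} = 20, t_{14} = 5, t_{15} = 2, t_{16} = 7, t_{17} = 9, t_{18} = 16, t_{19} = 2, t_{20} = 18, t_{21} = 20, t_{22} = 15, t_{23} = 12, t_{24} = 4, t_{25} = 16, t_{26} = 20, t_{27} = 13, t_{28} = 10, t_{29} = 0, t_{30} = 10, t_{31} = 10, t_{32} = 20, t_{33} = 7, t_{34} = 4, t_{35} = 11, t_{36} = 15, t_{37} = 3, t_{38} = 18, t_{39} = 21, t_{40} = 16, t_{41} = 14, t_{42} = 7, t_{43} = 21, t_{44} = 5, t_{45} = 3, t_{46} = 8, t_{47} = 11, t_{48} = 19, t_{49} = 7, t_{50} = 3.
Since (t_{49}, t_{50}) = (t_1, t_2) = (7, 3) (two consecutive terms determine the rest), the sequence is periodic with period 48.
(3167 - 1) mod 48 = 46, so t_{3167} = t_{47} = 11.

11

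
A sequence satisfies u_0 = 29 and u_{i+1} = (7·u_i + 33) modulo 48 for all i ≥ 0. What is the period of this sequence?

u_0 = 29; u_1 = 44; u_2 = 5; u_3 = 20; u_4 = 29.
The sequence repeats with period 4.

4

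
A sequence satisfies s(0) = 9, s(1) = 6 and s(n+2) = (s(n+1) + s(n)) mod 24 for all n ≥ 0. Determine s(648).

9

We have s(0) = 9, s(1) = 6, s(2) = 15, s(3) = 21, s(4) = 12, s(5) = 9, s(6) = 21, s(7) = 6, s(8) = 3, s(9) = 9, s(10) = 12, s(11) = 21, s(12) = 9, s(13) = 6.
Since (s(12), s(13)) = (s(0), s(1)) = (9, 6) (two consecutive terms determine the rest), the sequence is periodic with period 12.
So s(648) = s(0 + ((648-0) mod 12)) = s(0) = 9.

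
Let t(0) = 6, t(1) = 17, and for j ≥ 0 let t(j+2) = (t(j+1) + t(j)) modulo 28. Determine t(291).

Listing terms: t(0) = 6, t(1) = 17, t(2) = 23, t(3) = 12, t(4) = 7, t(5) = 19, t(6) = 26, t(7) = 17, t(8) = 15, t(9) = 4, t(10) = 19, t(11) = 23, t(12) = 14, t(13) = 9, t(14) = 23, t(15) = 4, t(16) = 27, t(17) = 3, t(18) = 2, t(19) = 5, t(20) = 7, t(21) = 12, t(22) = 19, t(23) = 3, t(24) = 22, t(25) = 25, t(26) = 19, t(27) = 16, t(28) = 7, t(29) = 23, t(30) = 2, t(31) = 25, t(32) = 27, t(33) = 24, t(34) = 23, t(35) = 19, t(36) = 14, t(37) = 5, t(38) = 19, t(39) = 24, t(40) = 15, t(41) = 11, t(42) = 26, t(43) = 9, t(44) = 7, t(45) = 16, t(46) = 23, t(47) = 11, t(48) = 6, t(49) = 17.
Since (t(48), t(49)) = (t(0), t(1)) = (6, 17) (two consecutive terms determine the rest), the sequence is periodic with period 48.
(291 - 0) mod 48 = 3, so t(291) = t(3) = 12.

12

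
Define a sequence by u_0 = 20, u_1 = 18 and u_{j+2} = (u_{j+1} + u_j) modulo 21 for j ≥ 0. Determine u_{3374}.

Listing terms: u_0 = 20; u_1 = 18; u_2 = 17; u_3 = 14; u_4 = 10; u_5 = 3; u_6 = 13; u_7 = 16; u_8 = 8; u_9 = 3; u_{10} = 11; u_{11} = 14; u_{12} = 4; u_{13} = 18; u_{14} = 1; u_{15} = 19; u_{16} = 20; u_{17} = 18.
The sequence repeats with period 16.
(3374 - 0) mod 16 = 14, so u_{3374} = u_{14} = 1.

1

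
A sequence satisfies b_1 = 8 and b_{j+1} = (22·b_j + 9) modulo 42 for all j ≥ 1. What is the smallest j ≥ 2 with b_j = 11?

6

b_1 = 8; b_2 = 17; b_3 = 5; b_4 = 35; b_5 = 23; b_6 = 11; b_7 = 41; b_8 = 29; b_9 = 17.
Since b_9 = b_2 = 17, the sequence is eventually periodic: after a pre-period of length 1 it cycles with period 7.
The value 11 first appears (with j ≥ 2) at b_6.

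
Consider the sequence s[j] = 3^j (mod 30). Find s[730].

9

We have s[0] = 1, s[1] = 3, s[2] = 9, s[3] = 27, s[4] = 21, s[5] = 3.
Since s[5] = s[1] = 3, the sequence is eventually periodic: after a pre-period of length 1 it cycles with period 4.
For j ≥ 1, s[j] depends only on (j - 1) mod 4. (730 - 1) mod 4 = 1, so s[730] = s[2] = 9.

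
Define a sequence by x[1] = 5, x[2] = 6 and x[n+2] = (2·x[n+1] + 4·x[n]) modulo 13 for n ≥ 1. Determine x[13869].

Computing terms: x[1] = 5; x[2] = 6; x[3] = 6; x[4] = 10; x[5] = 5; x[6] = 11; x[7] = 3; x[8] = 11; x[9] = 8; x[10] = 8; x[11] = 9; x[12] = 11; x[13] = 6; x[14] = 4; x[15] = 6; x[16] = 2; x[17] = 2; x[18] = 12; x[19] = 6; x[20] = 8; x[21] = 1; x[22] = 8; x[23] = 7; x[24] = 7; x[25] = 3; x[26] = 8; x[27] = 2; x[28] = 10; x[29] = 2; x[30] = 5; x[31] = 5; x[32] = 4; x[33] = 2; x[34] = 7; x[35] = 9; x[36] = 7; x[37] = 11; x[38] = 11; x[39] = 1; x[40] = 7; x[41] = 5; x[42] = 12; x[43] = 5; x[44] = 6.
Since (x[43], x[44]) = (x[1], x[2]) = (5, 6) (two consecutive terms determine the rest), the sequence is periodic with period 42.
(13869 - 1) mod 42 = 8, so x[13869] = x[9] = 8.

8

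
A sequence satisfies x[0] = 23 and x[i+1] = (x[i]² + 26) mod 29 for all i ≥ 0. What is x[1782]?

13

Listing terms: x[0] = 23, x[1] = 4, x[2] = 13, x[3] = 21, x[4] = 3, x[5] = 6, x[6] = 4.
Since x[6] = x[1] = 4, the sequence is eventually periodic: after a pre-period of length 1 it cycles with period 5.
For i ≥ 1, x[i] depends only on (i - 1) mod 5. (1782 - 1) mod 5 = 1, so x[1782] = x[2] = 13.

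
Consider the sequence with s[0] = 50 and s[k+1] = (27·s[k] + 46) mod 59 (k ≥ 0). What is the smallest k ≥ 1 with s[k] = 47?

18

Listing terms: s[0] = 50, s[1] = 39, s[2] = 37, s[3] = 42, s[4] = 0, s[5] = 46, s[6] = 49, s[7] = 12, s[8] = 16, s[9] = 6, s[10] = 31, s[11] = 57, s[12] = 51, s[13] = 7, s[14] = 58, s[15] = 19, s[16] = 28, s[17] = 35, s[18] = 47, s[19] = 17, s[20] = 33, s[21] = 52, s[22] = 34, s[23] = 20, s[24] = 55, s[25] = 56, s[26] = 24, s[27] = 45, s[28] = 22, s[29] = 50.
The sequence repeats with period 29.
The value 47 first appears (with k ≥ 1) at s[18].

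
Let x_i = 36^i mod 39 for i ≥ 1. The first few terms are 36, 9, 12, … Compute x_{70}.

x_1 = 36,  x_2 = 9,  x_3 = 12,  x_4 = 3,  x_5 = 30,  x_6 = 27,  x_7 = 36.
Since x_7 = x_1 = 36, the sequence is periodic with period 6.
So x_{70} = x_{1 + ((70-1) mod 6)} = x_4 = 3.

3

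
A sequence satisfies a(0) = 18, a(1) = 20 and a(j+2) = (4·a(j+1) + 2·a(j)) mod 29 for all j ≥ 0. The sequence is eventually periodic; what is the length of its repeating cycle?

28

We have a(0) = 18; a(1) = 20; a(2) = 0; a(3) = 11; a(4) = 15; a(5) = 24; a(6) = 10; a(7) = 1; a(8) = 24; a(9) = 11; a(10) = 5; a(11) = 13; a(12) = 4; a(13) = 13; a(14) = 2; a(15) = 5; a(16) = 24; a(17) = 19; a(18) = 8; a(19) = 12; a(20) = 6; a(21) = 19; a(22) = 1; a(23) = 13; a(24) = 25; a(25) = 10; a(26) = 3; a(27) = 3; a(28) = 18; a(29) = 20.
The sequence repeats with period 28.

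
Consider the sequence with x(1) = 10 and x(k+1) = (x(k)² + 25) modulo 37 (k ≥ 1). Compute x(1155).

32

Listing terms: x(1) = 10; x(2) = 14; x(3) = 36; x(4) = 26; x(5) = 35; x(6) = 29; x(7) = 15; x(8) = 28; x(9) = 32; x(10) = 13; x(11) = 9; x(12) = 32.
Since x(12) = x(9) = 32, the sequence is eventually periodic: after a pre-period of length 8 it cycles with period 3.
For k ≥ 9, x(k) depends only on (k - 9) mod 3. (1155 - 9) mod 3 = 0, so x(1155) = x(9) = 32.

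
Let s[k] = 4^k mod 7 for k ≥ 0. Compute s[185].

2

We have s[0] = 1,  s[1] = 4,  s[2] = 2,  s[3] = 1.
Since s[3] = s[0] = 1, the sequence is periodic with period 3.
So s[185] = s[0 + ((185-0) mod 3)] = s[2] = 2.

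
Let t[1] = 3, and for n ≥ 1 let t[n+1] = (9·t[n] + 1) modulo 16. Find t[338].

12

t[1] = 3, t[2] = 12, t[3] = 13, t[4] = 6, t[5] = 7, t[6] = 0, t[7] = 1, t[8] = 10, t[9] = 11, t[10] = 4, t[11] = 5, t[12] = 14, t[13] = 15, t[14] = 8, t[15] = 9, t[16] = 2, t[17] = 3.
The sequence repeats with period 16.
(338 - 1) mod 16 = 1, so t[338] = t[2] = 12.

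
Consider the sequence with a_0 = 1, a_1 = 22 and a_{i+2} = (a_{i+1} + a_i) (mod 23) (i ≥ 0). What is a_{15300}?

a_0 = 1; a_1 = 22; a_2 = 0; a_3 = 22; a_4 = 22; a_5 = 21; a_6 = 20; a_7 = 18; a_8 = 15; a_9 = 10; a_{10} = 2; a_{11} = 12; a_{12} = 14; a_{13} = 3; a_{14} = 17; a_{15} = 20; a_{16} = 14; a_{17} = 11; a_{18} = 2; a_{19} = 13; a_{20} = 15; a_{21} = 5; a_{22} = 20; a_{23} = 2; a_{24} = 22; a_{25} = 1; a_{26} = 0; a_{27} = 1; a_{28} = 1; a_{29} = 2; a_{30} = 3; a_{31} = 5; a_{32} = 8; a_{33} = 13; a_{34} = 21; a_{35} = 11; a_{36} = 9; a_{37} = 20; a_{38} = 6; a_{39} = 3; a_{40} = 9; a_{41} = 12; a_{42} = 21; a_{43} = 10; a_{44} = 8; a_{45} = 18; a_{46} = 3; a_{47} = 21; a_{48} = 1; a_{49} = 22.
Since (a_{48}, a_{49}) = (a_0, a_1) = (1, 22) (two consecutive terms determine the rest), the sequence is periodic with period 48.
(15300 - 0) mod 48 = 36, so a_{15300} = a_{36} = 9.

9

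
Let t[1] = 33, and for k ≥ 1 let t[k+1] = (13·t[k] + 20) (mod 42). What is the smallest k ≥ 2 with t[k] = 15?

t[1] = 33; t[2] = 29; t[3] = 19; t[4] = 15; t[5] = 5; t[6] = 1; t[7] = 33.
Since t[7] = t[1] = 33, the sequence is periodic with period 6.
The value 15 first appears (with k ≥ 2) at t[4].

4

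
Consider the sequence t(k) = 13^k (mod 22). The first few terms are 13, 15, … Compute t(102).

15

Listing terms: t(1) = 13; t(2) = 15; t(3) = 19; t(4) = 5; t(5) = 21; t(6) = 9; t(7) = 7; t(8) = 3; t(9) = 17; t(10) = 1; t(11) = 13.
Since t(11) = t(1) = 13, the sequence is periodic with period 10.
(102 - 1) mod 10 = 1, so t(102) = t(2) = 15.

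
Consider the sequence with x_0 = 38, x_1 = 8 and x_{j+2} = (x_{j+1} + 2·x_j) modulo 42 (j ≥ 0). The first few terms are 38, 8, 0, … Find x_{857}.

Computing terms: x_0 = 38; x_1 = 8; x_2 = 0; x_3 = 16; x_4 = 16; x_5 = 6; x_6 = 38; x_7 = 8.
The sequence repeats with period 6.
(857 - 0) mod 6 = 5, so x_{857} = x_5 = 6.

6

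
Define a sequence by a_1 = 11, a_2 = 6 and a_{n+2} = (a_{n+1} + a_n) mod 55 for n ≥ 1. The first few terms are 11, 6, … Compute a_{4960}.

50

We have a_1 = 11, a_2 = 6, a_3 = 17, a_4 = 23, a_5 = 40, a_6 = 8, a_7 = 48, a_8 = 1, a_9 = 49, a_{10} = 50, a_{11} = 44, a_{12} = 39, a_{13} = 28, a_{14} = 12, a_{15} = 40, a_{16} = 52, a_{17} = 37, a_{18} = 34, a_{19} = 16, a_{20} = 50, a_{21} = 11, a_{22} = 6.
The sequence repeats with period 20.
So a_{4960} = a_{1 + ((4960-1) mod 20)} = a_{20} = 50.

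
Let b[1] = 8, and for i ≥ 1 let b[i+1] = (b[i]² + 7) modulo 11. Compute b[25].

b[1] = 8; b[2] = 5; b[3] = 10; b[4] = 8.
The sequence repeats with period 3.
(25 - 1) mod 3 = 0, so b[25] = b[1] = 8.

8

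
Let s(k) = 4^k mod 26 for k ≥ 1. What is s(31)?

Computing terms: s(1) = 4, s(2) = 16, s(3) = 12, s(4) = 22, s(5) = 10, s(6) = 14, s(7) = 4.
The sequence repeats with period 6.
(31 - 1) mod 6 = 0, so s(31) = s(1) = 4.

4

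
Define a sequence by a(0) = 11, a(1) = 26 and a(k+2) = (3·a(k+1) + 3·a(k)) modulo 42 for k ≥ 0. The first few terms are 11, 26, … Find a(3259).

30

Listing terms: a(0) = 11,  a(1) = 26,  a(2) = 27,  a(3) = 33,  a(4) = 12,  a(5) = 9,  a(6) = 21,  a(7) = 6,  a(8) = 39,  a(9) = 9,  a(10) = 18,  a(11) = 39,  a(12) = 3,  a(13) = 0,  a(14) = 9,  a(15) = 27,  a(16) = 24,  a(17) = 27,  a(18) = 27,  a(19) = 36,  a(20) = 21,  a(21) = 3,  a(22) = 30,  a(23) = 15,  a(24) = 9,  a(25) = 30,  a(26) = 33,  a(27) = 21,  a(28) = 36,  a(29) = 3,  a(30) = 33,  a(31) = 24,  a(32) = 3,  a(33) = 39,  a(34) = 0,  a(35) = 33,  a(36) = 15,  a(37) = 18,  a(38) = 15,  a(39) = 15,  a(40) = 6,  a(41) = 21,  a(42) = 39,  a(43) = 12,  a(44) = 27,  a(45) = 33.
Since (a(44), a(45)) = (a(2), a(3)) = (27, 33) (two consecutive terms determine the rest), the sequence is eventually periodic: after a pre-period of length 2 it cycles with period 42.
For k ≥ 2, a(k) depends only on (k - 2) mod 42. (3259 - 2) mod 42 = 23, so a(3259) = a(25) = 30.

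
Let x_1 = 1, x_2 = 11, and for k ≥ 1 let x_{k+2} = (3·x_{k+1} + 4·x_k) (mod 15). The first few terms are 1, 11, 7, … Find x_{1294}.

We have x_1 = 1; x_2 = 11; x_3 = 7; x_4 = 5; x_5 = 13; x_6 = 14; x_7 = 4; x_8 = 8; x_9 = 10; x_{10} = 2; x_{11} = 1; x_{12} = 11.
The sequence repeats with period 10.
(1294 - 1) mod 10 = 3, so x_{1294} = x_4 = 5.

5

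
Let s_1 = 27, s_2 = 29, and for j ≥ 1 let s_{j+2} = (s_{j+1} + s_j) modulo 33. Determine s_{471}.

We have s_1 = 27, s_2 = 29, s_3 = 23, s_4 = 19, s_5 = 9, s_6 = 28, s_7 = 4, s_8 = 32, s_9 = 3, s_{10} = 2, s_{11} = 5, s_{12} = 7, s_{13} = 12, s_{14} = 19, s_{15} = 31, s_{16} = 17, s_{17} = 15, s_{18} = 32, s_{19} = 14, s_{20} = 13, s_{21} = 27, s_{22} = 7, s_{23} = 1, s_{24} = 8, s_{25} = 9, s_{26} = 17, s_{27} = 26, s_{28} = 10, s_{29} = 3, s_{30} = 13, s_{31} = 16, s_{32} = 29, s_{33} = 12, s_{34} = 8, s_{35} = 20, s_{36} = 28, s_{37} = 15, s_{38} = 10, s_{39} = 25, s_{40} = 2, s_{41} = 27, s_{42} = 29.
The sequence repeats with period 40.
So s_{471} = s_{1 + ((471-1) mod 40)} = s_{31} = 16.

16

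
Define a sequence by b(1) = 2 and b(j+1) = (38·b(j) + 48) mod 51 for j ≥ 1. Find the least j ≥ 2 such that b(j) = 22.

Computing terms: b(1) = 2,  b(2) = 22,  b(3) = 17,  b(4) = 31,  b(5) = 2.
Since b(5) = b(1) = 2, the sequence is periodic with period 4.
The value 22 first appears (with j ≥ 2) at b(2).

2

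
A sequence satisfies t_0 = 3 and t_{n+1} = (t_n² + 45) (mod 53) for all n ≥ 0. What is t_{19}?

t_0 = 3,  t_1 = 1,  t_2 = 46,  t_3 = 41,  t_4 = 30,  t_5 = 44,  t_6 = 20,  t_7 = 21,  t_8 = 9,  t_9 = 20.
Since t_9 = t_6 = 20, the sequence is eventually periodic: after a pre-period of length 6 it cycles with period 3.
For n ≥ 6, t_n depends only on (n - 6) mod 3. (19 - 6) mod 3 = 1, so t_{19} = t_7 = 21.

21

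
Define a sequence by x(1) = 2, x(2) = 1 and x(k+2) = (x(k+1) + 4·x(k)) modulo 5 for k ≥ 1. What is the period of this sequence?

6

We have x(1) = 2; x(2) = 1; x(3) = 4; x(4) = 3; x(5) = 4; x(6) = 1; x(7) = 2; x(8) = 1.
The sequence repeats with period 6.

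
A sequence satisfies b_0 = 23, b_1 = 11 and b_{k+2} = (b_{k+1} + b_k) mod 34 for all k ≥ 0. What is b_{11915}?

22

Listing terms: b_0 = 23; b_1 = 11; b_2 = 0; b_3 = 11; b_4 = 11; b_5 = 22; b_6 = 33; b_7 = 21; b_8 = 20; b_9 = 7; b_{10} = 27; b_{11} = 0; b_{12} = 27; b_{13} = 27; b_{14} = 20; b_{15} = 13; b_{16} = 33; b_{17} = 12; b_{18} = 11; b_{19} = 23; b_{20} = 0; b_{21} = 23; b_{22} = 23; b_{23} = 12; b_{24} = 1; b_{25} = 13; b_{26} = 14; b_{27} = 27; b_{28} = 7; b_{29} = 0; b_{30} = 7; b_{31} = 7; b_{32} = 14; b_{33} = 21; b_{34} = 1; b_{35} = 22; b_{36} = 23; b_{37} = 11.
The sequence repeats with period 36.
So b_{11915} = b_{0 + ((11915-0) mod 36)} = b_{35} = 22.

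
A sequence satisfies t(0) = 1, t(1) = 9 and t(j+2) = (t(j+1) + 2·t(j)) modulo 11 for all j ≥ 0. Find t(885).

Computing terms: t(0) = 1,  t(1) = 9,  t(2) = 0,  t(3) = 7,  t(4) = 7,  t(5) = 10,  t(6) = 2,  t(7) = 0,  t(8) = 4,  t(9) = 4,  t(10) = 1,  t(11) = 9.
Since (t(10), t(11)) = (t(0), t(1)) = (1, 9) (two consecutive terms determine the rest), the sequence is periodic with period 10.
So t(885) = t(0 + ((885-0) mod 10)) = t(5) = 10.

10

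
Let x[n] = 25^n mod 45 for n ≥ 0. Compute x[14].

Listing terms: x[0] = 1; x[1] = 25; x[2] = 40; x[3] = 10; x[4] = 25.
Since x[4] = x[1] = 25, the sequence is eventually periodic: after a pre-period of length 1 it cycles with period 3.
For n ≥ 1, x[n] depends only on (n - 1) mod 3. (14 - 1) mod 3 = 1, so x[14] = x[2] = 40.

40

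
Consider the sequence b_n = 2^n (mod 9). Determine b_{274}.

Listing terms: b_0 = 1, b_1 = 2, b_2 = 4, b_3 = 8, b_4 = 7, b_5 = 5, b_6 = 1.
Since b_6 = b_0 = 1, the sequence is periodic with period 6.
(274 - 0) mod 6 = 4, so b_{274} = b_4 = 7.

7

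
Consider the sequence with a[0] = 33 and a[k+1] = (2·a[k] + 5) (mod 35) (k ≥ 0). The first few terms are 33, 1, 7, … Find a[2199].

a[0] = 33, a[1] = 1, a[2] = 7, a[3] = 19, a[4] = 8, a[5] = 21, a[6] = 12, a[7] = 29, a[8] = 28, a[9] = 26, a[10] = 22, a[11] = 14, a[12] = 33.
Since a[12] = a[0] = 33, the sequence is periodic with period 12.
(2199 - 0) mod 12 = 3, so a[2199] = a[3] = 19.

19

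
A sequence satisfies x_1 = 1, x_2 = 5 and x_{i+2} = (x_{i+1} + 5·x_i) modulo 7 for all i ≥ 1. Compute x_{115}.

5

Listing terms: x_1 = 1, x_2 = 5, x_3 = 3, x_4 = 0, x_5 = 1, x_6 = 1, x_7 = 6, x_8 = 4, x_9 = 6, x_{10} = 5, x_{11} = 0, x_{12} = 4, x_{13} = 4, x_{14} = 3, x_{15} = 2, x_{16} = 3, x_{17} = 6, x_{18} = 0, x_{19} = 2, x_{20} = 2, x_{21} = 5, x_{22} = 1, x_{23} = 5.
Since (x_{22}, x_{23}) = (x_1, x_2) = (1, 5) (two consecutive terms determine the rest), the sequence is periodic with period 21.
So x_{115} = x_{1 + ((115-1) mod 21)} = x_{10} = 5.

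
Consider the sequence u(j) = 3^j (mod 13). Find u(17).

9

u(0) = 1; u(1) = 3; u(2) = 9; u(3) = 1.
Since u(3) = u(0) = 1, the sequence is periodic with period 3.
(17 - 0) mod 3 = 2, so u(17) = u(2) = 9.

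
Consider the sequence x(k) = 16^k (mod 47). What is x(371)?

x(1) = 16,  x(2) = 21,  x(3) = 7,  x(4) = 18,  x(5) = 6,  x(6) = 2,  x(7) = 32,  x(8) = 42,  x(9) = 14,  x(10) = 36,  x(11) = 12,  x(12) = 4,  x(13) = 17,  x(14) = 37,  x(15) = 28,  x(16) = 25,  x(17) = 24,  x(18) = 8,  x(19) = 34,  x(20) = 27,  x(21) = 9,  x(22) = 3,  x(23) = 1,  x(24) = 16.
The sequence repeats with period 23.
(371 - 1) mod 23 = 2, so x(371) = x(3) = 7.

7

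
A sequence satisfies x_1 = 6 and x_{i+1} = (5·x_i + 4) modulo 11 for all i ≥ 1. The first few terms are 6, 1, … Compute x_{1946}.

6

We have x_1 = 6,  x_2 = 1,  x_3 = 9,  x_4 = 5,  x_5 = 7,  x_6 = 6.
Since x_6 = x_1 = 6, the sequence is periodic with period 5.
So x_{1946} = x_{1 + ((1946-1) mod 5)} = x_1 = 6.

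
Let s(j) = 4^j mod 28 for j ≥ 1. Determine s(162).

We have s(1) = 4,  s(2) = 16,  s(3) = 8,  s(4) = 4.
The sequence repeats with period 3.
So s(162) = s(1 + ((162-1) mod 3)) = s(3) = 8.

8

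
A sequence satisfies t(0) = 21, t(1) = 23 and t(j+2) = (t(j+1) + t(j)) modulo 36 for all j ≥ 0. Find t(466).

We have t(0) = 21, t(1) = 23, t(2) = 8, t(3) = 31, t(4) = 3, t(5) = 34, t(6) = 1, t(7) = 35, t(8) = 0, t(9) = 35, t(10) = 35, t(11) = 34, t(12) = 33, t(13) = 31, t(14) = 28, t(15) = 23, t(16) = 15, t(17) = 2, t(18) = 17, t(19) = 19, t(20) = 0, t(21) = 19, t(22) = 19, t(23) = 2, t(24) = 21, t(25) = 23.
Since (t(24), t(25)) = (t(0), t(1)) = (21, 23) (two consecutive terms determine the rest), the sequence is periodic with period 24.
So t(466) = t(0 + ((466-0) mod 24)) = t(10) = 35.

35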